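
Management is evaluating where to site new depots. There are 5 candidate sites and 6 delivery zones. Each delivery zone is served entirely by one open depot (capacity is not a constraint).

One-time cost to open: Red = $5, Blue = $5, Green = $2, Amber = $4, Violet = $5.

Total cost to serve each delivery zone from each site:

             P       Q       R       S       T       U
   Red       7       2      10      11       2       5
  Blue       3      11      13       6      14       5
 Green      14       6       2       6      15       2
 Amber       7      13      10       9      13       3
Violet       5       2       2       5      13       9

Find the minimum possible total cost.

For any fixed open set, each delivery zone goes to its cheapest open site; total = fixed + service.
{Red, Green}: P→Red 7, Q→Red 2, R→Green 2, S→Green 6, T→Red 2, U→Green 2. Service 21; fixed 7; total 28.
{Red, Blue, Green}: service 17 + fixed 12 = 29
{Red, Green, Violet}: P→Violet 5, Q→Red 2, R→Green 2, S→Violet 5, T→Red 2, U→Green 2. Service 18; fixed 12; total 30.
{Red, Blue, Green, Amber, Violet}: service 16 + fixed 21 = 37
No other subset beats 28.

Minimum total cost: 28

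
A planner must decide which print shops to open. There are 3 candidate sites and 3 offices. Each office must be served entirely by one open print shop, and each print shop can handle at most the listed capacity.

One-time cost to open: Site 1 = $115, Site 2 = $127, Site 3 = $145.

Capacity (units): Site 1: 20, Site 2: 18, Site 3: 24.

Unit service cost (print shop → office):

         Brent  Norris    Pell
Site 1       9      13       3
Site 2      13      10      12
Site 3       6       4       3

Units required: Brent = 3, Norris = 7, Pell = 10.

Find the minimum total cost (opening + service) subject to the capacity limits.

Open {Site 3}: Brent→Site 3 6·3=18, Norris→Site 3 4·7=28, Pell→Site 3 3·10=30.
Loads: Site 3 carries 20/24. Service 76; fixed 145; total 221.
Next best feasible plan costs 263.

Minimum total cost: 221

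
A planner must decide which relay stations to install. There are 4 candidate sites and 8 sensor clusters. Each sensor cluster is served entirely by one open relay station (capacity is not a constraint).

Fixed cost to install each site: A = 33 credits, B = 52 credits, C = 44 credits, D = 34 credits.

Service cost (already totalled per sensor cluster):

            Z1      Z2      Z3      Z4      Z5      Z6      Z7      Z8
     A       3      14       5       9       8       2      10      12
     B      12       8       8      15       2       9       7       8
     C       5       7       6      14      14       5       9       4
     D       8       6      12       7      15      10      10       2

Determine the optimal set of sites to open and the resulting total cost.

For any fixed open set, each sensor cluster goes to its cheapest open site; total = fixed + service.
{A}: Z1→A 3, Z2→A 14, Z3→A 5, Z4→A 9, Z5→A 8, Z6→A 2, Z7→A 10, Z8→A 12. Service 63; fixed 33; total 96.
{D}: service 70 + fixed 34 = 104
{C}: service 64 + fixed 44 = 108
{A, B, C, D}: Z1→A 3, Z2→D 6, Z3→A 5, Z4→D 7, Z5→B 2, Z6→A 2, Z7→B 7, Z8→D 2. Service 34; fixed 163; total 197.
No other subset beats 96.

Open A only; minimum total cost 96.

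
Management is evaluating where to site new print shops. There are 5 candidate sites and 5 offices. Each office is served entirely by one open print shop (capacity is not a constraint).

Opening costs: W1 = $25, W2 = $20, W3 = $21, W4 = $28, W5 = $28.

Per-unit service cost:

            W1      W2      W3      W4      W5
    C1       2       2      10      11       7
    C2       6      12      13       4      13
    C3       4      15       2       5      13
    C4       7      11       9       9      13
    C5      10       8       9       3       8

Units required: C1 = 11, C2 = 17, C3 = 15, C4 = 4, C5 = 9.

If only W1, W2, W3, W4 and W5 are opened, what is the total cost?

Total cost: 297

Each office is assigned to its cheapest site among the open ones.
{W1, W2, W3, W4, W5}: C1→W1 2·11=22, C2→W4 4·17=68, C3→W3 2·15=30, C4→W1 7·4=28, C5→W4 3·9=27. Service 175; fixed 122; total 297.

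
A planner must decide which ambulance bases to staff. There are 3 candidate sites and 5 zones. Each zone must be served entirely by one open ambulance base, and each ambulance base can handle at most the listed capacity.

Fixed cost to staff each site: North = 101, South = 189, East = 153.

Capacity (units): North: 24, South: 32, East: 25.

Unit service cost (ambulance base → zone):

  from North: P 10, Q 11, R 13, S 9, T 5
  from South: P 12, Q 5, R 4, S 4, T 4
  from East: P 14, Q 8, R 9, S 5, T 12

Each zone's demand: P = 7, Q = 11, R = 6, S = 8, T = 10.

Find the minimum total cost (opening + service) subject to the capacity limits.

Minimum total cost: 521

Open {North, South}: P→North 10·7=70, Q→South 5·11=55, R→South 4·6=24, S→South 4·8=32, T→North 5·10=50.
Loads: North carries 17/24, South carries 25/32. Service 231; fixed 290; total 521.
Next best feasible plan costs 535.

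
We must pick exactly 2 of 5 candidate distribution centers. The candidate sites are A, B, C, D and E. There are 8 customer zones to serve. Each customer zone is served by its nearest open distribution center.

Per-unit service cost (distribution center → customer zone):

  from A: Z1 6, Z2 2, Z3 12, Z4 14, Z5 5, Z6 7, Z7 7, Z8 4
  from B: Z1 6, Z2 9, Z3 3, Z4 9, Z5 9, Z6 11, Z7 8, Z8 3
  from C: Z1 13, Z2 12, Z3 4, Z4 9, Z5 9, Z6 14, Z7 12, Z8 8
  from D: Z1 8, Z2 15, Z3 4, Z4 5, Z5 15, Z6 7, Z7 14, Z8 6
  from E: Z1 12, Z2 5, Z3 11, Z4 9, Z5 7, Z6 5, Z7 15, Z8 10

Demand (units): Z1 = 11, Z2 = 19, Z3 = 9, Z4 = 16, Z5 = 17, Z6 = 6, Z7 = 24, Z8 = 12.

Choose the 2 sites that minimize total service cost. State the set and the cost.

Choose A and D; total service cost 563.

With exactly 2 open, each customer zone uses its cheapest among the chosen.
{A, D}: Z1→A 6·11=66, Z2→A 2·19=38, Z3→D 4·9=36, Z4→D 5·16=80, Z5→A 5·17=85, Z6→A 7·6=42, Z7→A 7·24=168, Z8→A 4·12=48. Service cost 563.
{A, B}: service cost 606
{A, C}: service cost 627
Among all 10 size-2 choices, {A, D} is lowest.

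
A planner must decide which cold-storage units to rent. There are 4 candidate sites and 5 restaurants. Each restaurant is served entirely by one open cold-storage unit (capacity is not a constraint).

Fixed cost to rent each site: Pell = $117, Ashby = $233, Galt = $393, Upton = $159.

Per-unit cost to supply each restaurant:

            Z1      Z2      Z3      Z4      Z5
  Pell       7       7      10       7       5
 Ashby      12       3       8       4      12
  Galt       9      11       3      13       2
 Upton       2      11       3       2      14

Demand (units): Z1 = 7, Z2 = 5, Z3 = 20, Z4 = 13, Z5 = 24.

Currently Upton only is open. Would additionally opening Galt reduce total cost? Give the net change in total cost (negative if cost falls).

No — net change +105 (cost rises by 105).

Current service cost with {Upton}: 491.
Adding Galt: each restaurant re-picks its cheapest; new service cost 203, saving 288.
Extra fixed cost: 393. Net change = 393 − 288 = 105.
(Totals: 650 → 755.)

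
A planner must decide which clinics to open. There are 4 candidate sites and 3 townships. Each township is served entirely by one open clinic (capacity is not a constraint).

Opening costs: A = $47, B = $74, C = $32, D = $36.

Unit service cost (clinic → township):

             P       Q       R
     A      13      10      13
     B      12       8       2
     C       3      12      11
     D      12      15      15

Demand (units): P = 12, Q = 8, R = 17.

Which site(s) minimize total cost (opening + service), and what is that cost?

Open B and C; minimum total cost 240.

For any fixed open set, each township goes to its cheapest open site; total = fixed + service.
{B, C}: P→C 3·12=36, Q→B 8·8=64, R→B 2·17=34. Service 134; fixed 106; total 240.
{B, C, D}: service 134 + fixed 142 = 276
{A, B, C}: service 134 + fixed 153 = 287
{A, B, C, D}: service 134 + fixed 189 = 323
No other subset beats 240.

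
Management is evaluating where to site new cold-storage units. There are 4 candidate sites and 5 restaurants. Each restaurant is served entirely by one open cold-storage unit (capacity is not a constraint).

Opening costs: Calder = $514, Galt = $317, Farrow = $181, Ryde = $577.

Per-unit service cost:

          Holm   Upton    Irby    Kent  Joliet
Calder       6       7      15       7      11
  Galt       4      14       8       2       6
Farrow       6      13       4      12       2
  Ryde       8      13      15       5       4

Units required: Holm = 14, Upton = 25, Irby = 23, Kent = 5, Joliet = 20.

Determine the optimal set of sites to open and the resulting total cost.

Open Farrow only; minimum total cost 782.

For any fixed open set, each restaurant goes to its cheapest open site; total = fixed + service.
{Farrow}: Holm→Farrow 6·14=84, Upton→Farrow 13·25=325, Irby→Farrow 4·23=92, Kent→Farrow 12·5=60, Joliet→Farrow 2·20=40. Service 601; fixed 181; total 782.
{Galt, Farrow}: Holm→Galt 4·14=56, Upton→Farrow 13·25=325, Irby→Farrow 4·23=92, Kent→Galt 2·5=10, Joliet→Farrow 2·20=40. Service 523; fixed 498; total 1021.
{Galt}: service 720 + fixed 317 = 1037
{Calder, Galt, Farrow, Ryde}: Holm→Galt 4·14=56, Upton→Calder 7·25=175, Irby→Farrow 4·23=92, Kent→Galt 2·5=10, Joliet→Farrow 2·20=40. Service 373; fixed 1589; total 1962.
(All 15 nonempty subsets were checked; Farrow only is lowest.)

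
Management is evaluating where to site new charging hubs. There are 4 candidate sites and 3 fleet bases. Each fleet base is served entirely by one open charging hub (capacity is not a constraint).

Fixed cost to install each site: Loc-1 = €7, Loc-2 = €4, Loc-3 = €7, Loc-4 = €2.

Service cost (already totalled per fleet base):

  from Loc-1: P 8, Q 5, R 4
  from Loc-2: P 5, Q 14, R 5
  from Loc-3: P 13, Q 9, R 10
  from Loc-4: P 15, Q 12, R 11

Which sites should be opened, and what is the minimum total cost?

Open Loc-1 only; minimum total cost 24.

For any fixed open set, each fleet base goes to its cheapest open site; total = fixed + service.
{Loc-1}: P→Loc-1 8, Q→Loc-1 5, R→Loc-1 4. Service 17; fixed 7; total 24.
{Loc-1, Loc-2}: service 14 + fixed 11 = 25
{Loc-1, Loc-4}: service 17 + fixed 9 = 26
{Loc-1, Loc-2, Loc-3, Loc-4}: service 14 + fixed 20 = 34
No other subset beats 24.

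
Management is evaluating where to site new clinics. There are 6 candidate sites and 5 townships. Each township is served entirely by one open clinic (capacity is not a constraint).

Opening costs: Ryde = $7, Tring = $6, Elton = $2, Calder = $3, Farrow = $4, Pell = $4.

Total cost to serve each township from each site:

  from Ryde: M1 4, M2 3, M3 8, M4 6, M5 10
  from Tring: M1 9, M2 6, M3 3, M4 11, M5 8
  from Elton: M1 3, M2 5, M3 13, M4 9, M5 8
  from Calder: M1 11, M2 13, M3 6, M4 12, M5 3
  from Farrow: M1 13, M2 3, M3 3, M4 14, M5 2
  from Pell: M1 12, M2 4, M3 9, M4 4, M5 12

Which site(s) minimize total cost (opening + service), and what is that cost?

Open Elton, Farrow and Pell; minimum total cost 25.

For any fixed open set, each township goes to its cheapest open site; total = fixed + service.
{Elton, Farrow, Pell}: M1→Elton 3, M2→Farrow 3, M3→Farrow 3, M4→Pell 4, M5→Farrow 2. Service 15; fixed 10; total 25.
{Elton, Farrow}: M1→Elton 3, M2→Farrow 3, M3→Farrow 3, M4→Elton 9, M5→Farrow 2. Service 20; fixed 6; total 26.
{Elton, Calder, Farrow, Pell}: M1→Elton 3, M2→Farrow 3, M3→Farrow 3, M4→Pell 4, M5→Farrow 2. Service 15; fixed 13; total 28.
{Ryde, Tring, Elton, Calder, Farrow, Pell}: M1→Elton 3, M2→Ryde 3, M3→Tring 3, M4→Pell 4, M5→Farrow 2. Service 15; fixed 26; total 41.
No other subset beats 25.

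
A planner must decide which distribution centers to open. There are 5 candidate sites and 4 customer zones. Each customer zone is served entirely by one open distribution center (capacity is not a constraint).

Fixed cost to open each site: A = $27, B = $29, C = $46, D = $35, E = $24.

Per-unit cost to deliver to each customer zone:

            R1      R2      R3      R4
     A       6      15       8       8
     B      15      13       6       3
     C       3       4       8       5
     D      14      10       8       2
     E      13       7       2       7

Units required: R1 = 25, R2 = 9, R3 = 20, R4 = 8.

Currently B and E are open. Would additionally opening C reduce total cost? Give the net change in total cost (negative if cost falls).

Current service cost with {B, E}: 452.
Adding C: each customer zone re-picks its cheapest; new service cost 175, saving 277.
Extra fixed cost: 46. Net change = 46 − 277 = -231.
(Totals: 505 → 274.)

Yes — net change −231 (cost falls by 231).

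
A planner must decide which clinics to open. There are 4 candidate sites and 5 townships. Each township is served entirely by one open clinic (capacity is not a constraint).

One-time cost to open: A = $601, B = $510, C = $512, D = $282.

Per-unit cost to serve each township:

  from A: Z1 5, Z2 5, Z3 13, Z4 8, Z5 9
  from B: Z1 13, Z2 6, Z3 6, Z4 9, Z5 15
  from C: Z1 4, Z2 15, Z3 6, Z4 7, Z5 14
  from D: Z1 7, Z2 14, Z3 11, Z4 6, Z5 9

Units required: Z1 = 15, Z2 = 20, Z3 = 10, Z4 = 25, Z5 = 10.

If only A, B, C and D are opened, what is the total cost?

Each township is assigned to its cheapest site among the open ones.
{A, B, C, D}: Z1→C 4·15=60, Z2→A 5·20=100, Z3→B 6·10=60, Z4→D 6·25=150, Z5→A 9·10=90. Service 460; fixed 1905; total 2365.

Total cost: 2365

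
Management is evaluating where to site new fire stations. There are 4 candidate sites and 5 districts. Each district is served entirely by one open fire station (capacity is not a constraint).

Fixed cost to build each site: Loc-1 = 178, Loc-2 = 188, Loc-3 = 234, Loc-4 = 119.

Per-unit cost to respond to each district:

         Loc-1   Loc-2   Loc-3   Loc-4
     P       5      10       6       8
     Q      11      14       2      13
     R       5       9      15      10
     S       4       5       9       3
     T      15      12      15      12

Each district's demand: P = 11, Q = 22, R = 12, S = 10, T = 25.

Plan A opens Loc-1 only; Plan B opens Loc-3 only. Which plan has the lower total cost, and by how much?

Plan A is cheaper by 39.

Plan A: {Loc-1}: P→Loc-1 5·11=55, Q→Loc-1 11·22=242, R→Loc-1 5·12=60, S→Loc-1 4·10=40, T→Loc-1 15·25=375. Service 772; fixed 178; total 950.
Plan B: {Loc-3}: P→Loc-3 6·11=66, Q→Loc-3 2·22=44, R→Loc-3 15·12=180, S→Loc-3 9·10=90, T→Loc-3 15·25=375. Service 755; fixed 234; total 989.
Difference: |950 − 989| = 39.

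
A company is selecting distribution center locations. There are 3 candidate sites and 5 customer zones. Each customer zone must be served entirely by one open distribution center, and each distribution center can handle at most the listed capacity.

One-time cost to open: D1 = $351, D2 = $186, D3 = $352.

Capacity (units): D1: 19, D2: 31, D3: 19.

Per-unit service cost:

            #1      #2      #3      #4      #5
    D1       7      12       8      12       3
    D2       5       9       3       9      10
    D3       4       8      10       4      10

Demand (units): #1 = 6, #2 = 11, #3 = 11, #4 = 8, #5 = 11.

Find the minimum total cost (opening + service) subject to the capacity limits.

Open {D1, D2}: #1→D1 7·6=42, #2→D2 9·11=99, #3→D2 3·11=33, #4→D2 9·8=72, #5→D1 3·11=33.
Loads: D1 carries 17/19, D2 carries 30/31. Service 279; fixed 537; total 816.
Next best feasible plan costs 828.

Minimum total cost: 816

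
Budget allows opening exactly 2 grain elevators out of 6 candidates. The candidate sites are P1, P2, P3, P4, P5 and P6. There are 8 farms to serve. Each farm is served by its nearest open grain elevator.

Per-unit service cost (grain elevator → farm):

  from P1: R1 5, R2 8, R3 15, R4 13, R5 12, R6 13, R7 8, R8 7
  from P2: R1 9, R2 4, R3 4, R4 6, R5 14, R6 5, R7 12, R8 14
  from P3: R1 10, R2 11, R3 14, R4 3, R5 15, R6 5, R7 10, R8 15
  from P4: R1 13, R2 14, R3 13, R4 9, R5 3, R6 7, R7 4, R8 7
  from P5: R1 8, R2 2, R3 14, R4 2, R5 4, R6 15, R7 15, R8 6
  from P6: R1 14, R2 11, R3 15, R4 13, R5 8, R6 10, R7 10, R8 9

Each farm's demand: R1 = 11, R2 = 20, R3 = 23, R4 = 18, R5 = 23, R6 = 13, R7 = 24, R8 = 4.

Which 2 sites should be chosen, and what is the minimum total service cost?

Choose P2 and P4; total service cost 637.

With exactly 2 open, each farm uses its cheapest among the chosen.
{P2, P4}: R1→P2 9·11=99, R2→P2 4·20=80, R3→P2 4·23=92, R4→P2 6·18=108, R5→P4 3·23=69, R6→P2 5·13=65, R7→P4 4·24=96, R8→P4 7·4=28. Service cost 637.
{P2, P5}: service cost 725
{P4, P5}: service cost 743
Among all 15 size-2 choices, {P2, P4} is lowest.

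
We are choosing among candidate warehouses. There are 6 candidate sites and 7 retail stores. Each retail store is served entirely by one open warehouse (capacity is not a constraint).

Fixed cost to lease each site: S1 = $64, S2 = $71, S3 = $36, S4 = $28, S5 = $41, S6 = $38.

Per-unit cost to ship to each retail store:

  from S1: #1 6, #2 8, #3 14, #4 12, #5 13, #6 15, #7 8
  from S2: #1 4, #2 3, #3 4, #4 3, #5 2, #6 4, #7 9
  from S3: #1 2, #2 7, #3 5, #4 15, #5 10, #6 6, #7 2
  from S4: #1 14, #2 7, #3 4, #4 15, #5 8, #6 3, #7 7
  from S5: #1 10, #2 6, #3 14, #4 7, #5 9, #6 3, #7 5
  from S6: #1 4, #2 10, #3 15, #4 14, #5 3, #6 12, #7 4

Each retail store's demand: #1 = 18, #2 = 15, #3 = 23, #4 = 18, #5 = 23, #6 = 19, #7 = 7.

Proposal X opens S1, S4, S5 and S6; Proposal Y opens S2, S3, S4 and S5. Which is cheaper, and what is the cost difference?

Proposal Y is cheaper by 185.

Proposal X: {S1, S4, S5, S6}: #1→S6 4·18=72, #2→S5 6·15=90, #3→S4 4·23=92, #4→S5 7·18=126, #5→S6 3·23=69, #6→S4 3·19=57, #7→S6 4·7=28. Service 534; fixed 171; total 705.
Proposal Y: {S2, S3, S4, S5}: #1→S3 2·18=36, #2→S2 3·15=45, #3→S2 4·23=92, #4→S2 3·18=54, #5→S2 2·23=46, #6→S4 3·19=57, #7→S3 2·7=14. Service 344; fixed 176; total 520.
Difference: |705 − 520| = 185.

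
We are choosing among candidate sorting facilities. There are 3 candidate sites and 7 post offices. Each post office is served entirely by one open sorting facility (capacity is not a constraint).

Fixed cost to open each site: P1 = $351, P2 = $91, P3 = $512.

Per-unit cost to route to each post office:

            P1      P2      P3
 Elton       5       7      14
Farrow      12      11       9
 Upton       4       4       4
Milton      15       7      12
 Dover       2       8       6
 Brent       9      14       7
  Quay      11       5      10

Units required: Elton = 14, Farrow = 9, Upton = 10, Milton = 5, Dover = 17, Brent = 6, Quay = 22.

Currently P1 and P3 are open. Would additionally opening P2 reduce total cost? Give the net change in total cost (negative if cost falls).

Yes — net change −44 (cost falls by 44).

Current service cost with {P1, P3}: 547.
Adding P2: each post office re-picks its cheapest; new service cost 412, saving 135.
Extra fixed cost: 91. Net change = 91 − 135 = -44.
(Totals: 1410 → 1366.)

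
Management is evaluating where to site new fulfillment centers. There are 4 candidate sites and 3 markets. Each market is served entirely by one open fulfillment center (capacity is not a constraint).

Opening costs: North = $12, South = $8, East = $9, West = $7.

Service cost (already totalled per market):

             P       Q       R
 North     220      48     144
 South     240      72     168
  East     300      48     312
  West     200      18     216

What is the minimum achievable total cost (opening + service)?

Minimum total cost: 381

For any fixed open set, each market goes to its cheapest open site; total = fixed + service.
{North, West}: P→West 200, Q→West 18, R→North 144. Service 362; fixed 19; total 381.
{North, South, West}: service 362 + fixed 27 = 389
{North, East, West}: service 362 + fixed 28 = 390
{North, South, East, West}: P→West 200, Q→West 18, R→North 144. Service 362; fixed 36; total 398.
No other subset beats 381.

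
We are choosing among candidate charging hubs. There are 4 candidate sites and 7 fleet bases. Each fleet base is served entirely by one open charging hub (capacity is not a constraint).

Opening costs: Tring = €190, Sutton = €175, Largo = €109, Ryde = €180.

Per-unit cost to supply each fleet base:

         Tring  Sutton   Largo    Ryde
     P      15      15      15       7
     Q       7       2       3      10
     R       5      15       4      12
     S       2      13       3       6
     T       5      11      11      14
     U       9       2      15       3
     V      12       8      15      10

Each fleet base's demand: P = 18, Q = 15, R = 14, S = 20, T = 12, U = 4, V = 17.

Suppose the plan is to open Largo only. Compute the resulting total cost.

Total cost: 987

Each fleet base is assigned to its cheapest site among the open ones.
{Largo}: P→Largo 15·18=270, Q→Largo 3·15=45, R→Largo 4·14=56, S→Largo 3·20=60, T→Largo 11·12=132, U→Largo 15·4=60, V→Largo 15·17=255. Service 878; fixed 109; total 987.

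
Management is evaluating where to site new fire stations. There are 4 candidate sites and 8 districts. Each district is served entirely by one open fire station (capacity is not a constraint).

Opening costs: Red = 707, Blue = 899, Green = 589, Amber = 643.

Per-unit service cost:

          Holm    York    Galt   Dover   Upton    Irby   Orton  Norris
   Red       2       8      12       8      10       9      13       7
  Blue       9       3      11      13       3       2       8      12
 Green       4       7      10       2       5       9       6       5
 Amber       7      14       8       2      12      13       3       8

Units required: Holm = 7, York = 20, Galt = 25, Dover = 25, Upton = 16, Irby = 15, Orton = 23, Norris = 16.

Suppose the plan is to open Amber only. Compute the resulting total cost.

Total cost: 1806

Each district is assigned to its cheapest site among the open ones.
{Amber}: Holm→Amber 7·7=49, York→Amber 14·20=280, Galt→Amber 8·25=200, Dover→Amber 2·25=50, Upton→Amber 12·16=192, Irby→Amber 13·15=195, Orton→Amber 3·23=69, Norris→Amber 8·16=128. Service 1163; fixed 643; total 1806.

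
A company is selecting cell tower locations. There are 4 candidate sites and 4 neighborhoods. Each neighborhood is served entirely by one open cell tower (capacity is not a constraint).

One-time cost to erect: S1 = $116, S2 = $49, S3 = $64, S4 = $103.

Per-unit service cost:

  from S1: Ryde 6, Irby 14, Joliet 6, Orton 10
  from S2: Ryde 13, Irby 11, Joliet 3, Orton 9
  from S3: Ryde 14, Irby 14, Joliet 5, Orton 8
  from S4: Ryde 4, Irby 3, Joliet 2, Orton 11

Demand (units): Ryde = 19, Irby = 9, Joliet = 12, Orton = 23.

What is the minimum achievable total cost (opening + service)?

For any fixed open set, each neighborhood goes to its cheapest open site; total = fixed + service.
{S3, S4}: Ryde→S4 4·19=76, Irby→S4 3·9=27, Joliet→S4 2·12=24, Orton→S3 8·23=184. Service 311; fixed 167; total 478.
{S4}: service 380 + fixed 103 = 483
{S2, S4}: Ryde→S4 4·19=76, Irby→S4 3·9=27, Joliet→S4 2·12=24, Orton→S2 9·23=207. Service 334; fixed 152; total 486.
{S1, S2, S3, S4}: service 311 + fixed 332 = 643
(All 15 nonempty subsets were checked; S3 and S4 is lowest.)

Minimum total cost: 478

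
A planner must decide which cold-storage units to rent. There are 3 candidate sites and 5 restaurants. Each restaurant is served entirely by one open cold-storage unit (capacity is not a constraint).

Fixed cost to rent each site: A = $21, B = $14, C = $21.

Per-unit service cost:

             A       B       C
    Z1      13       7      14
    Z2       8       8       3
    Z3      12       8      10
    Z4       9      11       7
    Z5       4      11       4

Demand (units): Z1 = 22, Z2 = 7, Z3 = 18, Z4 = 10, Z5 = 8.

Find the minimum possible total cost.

For any fixed open set, each restaurant goes to its cheapest open site; total = fixed + service.
{B, C}: Z1→B 7·22=154, Z2→C 3·7=21, Z3→B 8·18=144, Z4→C 7·10=70, Z5→C 4·8=32. Service 421; fixed 35; total 456.
{A, B, C}: Z1→B 7·22=154, Z2→C 3·7=21, Z3→B 8·18=144, Z4→C 7·10=70, Z5→A 4·8=32. Service 421; fixed 56; total 477.
{A, B}: Z1→B 7·22=154, Z2→A 8·7=56, Z3→B 8·18=144, Z4→A 9·10=90, Z5→A 4·8=32. Service 476; fixed 35; total 511.
{B}: Z1→B 7·22=154, Z2→B 8·7=56, Z3→B 8·18=144, Z4→B 11·10=110, Z5→B 11·8=88. Service 552; fixed 14; total 566.
No other subset beats 456.

Minimum total cost: 456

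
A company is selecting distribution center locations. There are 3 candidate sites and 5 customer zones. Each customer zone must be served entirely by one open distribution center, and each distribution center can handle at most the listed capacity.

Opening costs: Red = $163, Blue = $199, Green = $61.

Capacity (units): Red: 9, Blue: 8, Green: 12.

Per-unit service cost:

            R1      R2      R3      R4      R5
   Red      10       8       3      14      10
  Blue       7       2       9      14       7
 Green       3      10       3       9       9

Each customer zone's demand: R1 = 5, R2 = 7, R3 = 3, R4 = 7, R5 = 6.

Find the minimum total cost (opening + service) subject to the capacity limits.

Minimum total cost: 584

Open {Red, Blue, Green}: R1→Green 3·5=15, R2→Blue 2·7=14, R3→Red 3·3=9, R4→Green 9·7=63, R5→Red 10·6=60.
Loads: Red carries 9/9, Blue carries 7/8, Green carries 12/12. Service 161; fixed 423; total 584.
Next best feasible plan costs 675.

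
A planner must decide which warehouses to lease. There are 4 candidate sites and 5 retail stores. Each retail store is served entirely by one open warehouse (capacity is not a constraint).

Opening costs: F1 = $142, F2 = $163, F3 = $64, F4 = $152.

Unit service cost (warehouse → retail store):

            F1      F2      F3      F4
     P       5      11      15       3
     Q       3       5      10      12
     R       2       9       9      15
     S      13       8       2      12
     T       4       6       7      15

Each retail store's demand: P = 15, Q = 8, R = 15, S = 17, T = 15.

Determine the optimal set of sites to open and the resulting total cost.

For any fixed open set, each retail store goes to its cheapest open site; total = fixed + service.
{F1, F3}: P→F1 5·15=75, Q→F1 3·8=24, R→F1 2·15=30, S→F3 2·17=34, T→F1 4·15=60. Service 223; fixed 206; total 429.
{F1, F3, F4}: service 193 + fixed 358 = 551
{F1}: service 410 + fixed 142 = 552
{F1, F2, F3, F4}: service 193 + fixed 521 = 714
No other subset beats 429.

Open F1 and F3; minimum total cost 429.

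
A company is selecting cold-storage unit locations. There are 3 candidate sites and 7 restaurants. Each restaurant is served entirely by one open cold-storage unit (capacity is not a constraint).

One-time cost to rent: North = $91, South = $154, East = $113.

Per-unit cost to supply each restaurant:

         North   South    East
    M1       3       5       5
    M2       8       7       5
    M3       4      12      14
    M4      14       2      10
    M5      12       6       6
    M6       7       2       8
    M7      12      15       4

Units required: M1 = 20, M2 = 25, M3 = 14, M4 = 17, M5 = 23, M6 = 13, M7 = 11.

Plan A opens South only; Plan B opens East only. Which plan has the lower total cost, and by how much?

Plan A: {South}: M1→South 5·20=100, M2→South 7·25=175, M3→South 12·14=168, M4→South 2·17=34, M5→South 6·23=138, M6→South 2·13=26, M7→South 15·11=165. Service 806; fixed 154; total 960.
Plan B: {East}: M1→East 5·20=100, M2→East 5·25=125, M3→East 14·14=196, M4→East 10·17=170, M5→East 6·23=138, M6→East 8·13=104, M7→East 4·11=44. Service 877; fixed 113; total 990.
Difference: |960 − 990| = 30.

Plan A is cheaper by 30.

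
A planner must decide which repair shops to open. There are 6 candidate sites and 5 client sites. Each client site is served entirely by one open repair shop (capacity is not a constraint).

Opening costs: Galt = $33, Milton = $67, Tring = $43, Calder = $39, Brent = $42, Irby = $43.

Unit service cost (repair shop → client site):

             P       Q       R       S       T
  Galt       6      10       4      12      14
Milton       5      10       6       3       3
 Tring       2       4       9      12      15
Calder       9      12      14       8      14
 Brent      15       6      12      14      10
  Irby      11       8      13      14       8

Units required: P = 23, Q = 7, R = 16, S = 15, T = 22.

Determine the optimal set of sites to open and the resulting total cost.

Open Milton and Tring; minimum total cost 391.

For any fixed open set, each client site goes to its cheapest open site; total = fixed + service.
{Milton, Tring}: P→Tring 2·23=46, Q→Tring 4·7=28, R→Milton 6·16=96, S→Milton 3·15=45, T→Milton 3·22=66. Service 281; fixed 110; total 391.
{Galt, Milton, Tring}: P→Tring 2·23=46, Q→Tring 4·7=28, R→Galt 4·16=64, S→Milton 3·15=45, T→Milton 3·22=66. Service 249; fixed 143; total 392.
{Milton, Tring, Calder}: service 281 + fixed 149 = 430
{Galt, Milton, Tring, Calder, Brent, Irby}: service 249 + fixed 267 = 516
No other subset beats 391.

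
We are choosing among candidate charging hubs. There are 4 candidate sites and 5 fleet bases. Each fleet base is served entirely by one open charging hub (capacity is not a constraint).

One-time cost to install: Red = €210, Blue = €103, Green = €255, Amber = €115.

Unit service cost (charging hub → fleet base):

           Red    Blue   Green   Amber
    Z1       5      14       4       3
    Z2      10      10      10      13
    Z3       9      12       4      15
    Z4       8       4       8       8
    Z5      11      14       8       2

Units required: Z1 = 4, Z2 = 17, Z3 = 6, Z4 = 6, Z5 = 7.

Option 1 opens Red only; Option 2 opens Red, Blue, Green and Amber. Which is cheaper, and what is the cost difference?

Option 1 is cheaper by 348.

Option 1: {Red}: Z1→Red 5·4=20, Z2→Red 10·17=170, Z3→Red 9·6=54, Z4→Red 8·6=48, Z5→Red 11·7=77. Service 369; fixed 210; total 579.
Option 2: {Red, Blue, Green, Amber}: Z1→Amber 3·4=12, Z2→Red 10·17=170, Z3→Green 4·6=24, Z4→Blue 4·6=24, Z5→Amber 2·7=14. Service 244; fixed 683; total 927.
Difference: |579 − 927| = 348.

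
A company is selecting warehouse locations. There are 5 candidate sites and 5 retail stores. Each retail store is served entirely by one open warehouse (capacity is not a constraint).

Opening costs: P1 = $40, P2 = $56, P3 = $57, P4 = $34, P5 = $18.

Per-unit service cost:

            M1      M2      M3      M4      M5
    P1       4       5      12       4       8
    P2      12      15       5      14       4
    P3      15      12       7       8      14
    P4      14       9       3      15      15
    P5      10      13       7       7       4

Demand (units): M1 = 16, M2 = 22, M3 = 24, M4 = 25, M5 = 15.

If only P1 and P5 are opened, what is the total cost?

Total cost: 560

Each retail store is assigned to its cheapest site among the open ones.
{P1, P5}: M1→P1 4·16=64, M2→P1 5·22=110, M3→P5 7·24=168, M4→P1 4·25=100, M5→P5 4·15=60. Service 502; fixed 58; total 560.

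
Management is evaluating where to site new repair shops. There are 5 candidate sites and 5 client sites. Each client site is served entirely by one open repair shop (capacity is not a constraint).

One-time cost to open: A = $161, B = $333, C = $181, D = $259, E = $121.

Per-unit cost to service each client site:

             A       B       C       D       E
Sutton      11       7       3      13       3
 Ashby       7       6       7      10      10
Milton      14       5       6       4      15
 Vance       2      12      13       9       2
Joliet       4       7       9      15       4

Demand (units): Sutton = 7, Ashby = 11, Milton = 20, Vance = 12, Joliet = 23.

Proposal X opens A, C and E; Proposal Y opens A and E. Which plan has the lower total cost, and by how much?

Proposal X: {A, C, E}: Sutton→C 3·7=21, Ashby→A 7·11=77, Milton→C 6·20=120, Vance→A 2·12=24, Joliet→A 4·23=92. Service 334; fixed 463; total 797.
Proposal Y: {A, E}: Sutton→E 3·7=21, Ashby→A 7·11=77, Milton→A 14·20=280, Vance→A 2·12=24, Joliet→A 4·23=92. Service 494; fixed 282; total 776.
Difference: |797 − 776| = 21.

Proposal Y is cheaper by 21.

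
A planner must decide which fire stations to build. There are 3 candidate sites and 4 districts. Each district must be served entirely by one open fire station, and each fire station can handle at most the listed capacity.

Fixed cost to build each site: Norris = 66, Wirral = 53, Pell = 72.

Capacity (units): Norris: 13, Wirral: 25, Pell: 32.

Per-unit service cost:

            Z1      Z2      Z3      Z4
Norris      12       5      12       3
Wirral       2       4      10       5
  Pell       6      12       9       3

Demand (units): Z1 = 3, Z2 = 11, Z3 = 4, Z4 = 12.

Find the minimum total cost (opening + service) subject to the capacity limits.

Open {Norris, Wirral}: Z1→Wirral 2·3=6, Z2→Wirral 4·11=44, Z3→Wirral 10·4=40, Z4→Norris 3·12=36.
Loads: Norris carries 12/13, Wirral carries 18/25. Service 126; fixed 119; total 245.
Next best feasible plan costs 247.

Minimum total cost: 245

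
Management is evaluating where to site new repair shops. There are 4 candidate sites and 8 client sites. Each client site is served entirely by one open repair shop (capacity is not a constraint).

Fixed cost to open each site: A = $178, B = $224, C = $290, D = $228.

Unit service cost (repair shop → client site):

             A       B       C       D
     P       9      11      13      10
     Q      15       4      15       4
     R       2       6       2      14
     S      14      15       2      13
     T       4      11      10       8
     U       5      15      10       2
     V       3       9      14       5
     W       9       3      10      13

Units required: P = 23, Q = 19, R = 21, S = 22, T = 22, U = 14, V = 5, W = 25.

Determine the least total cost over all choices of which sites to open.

Minimum total cost: 1283

For any fixed open set, each client site goes to its cheapest open site; total = fixed + service.
{A, B}: P→A 9·23=207, Q→B 4·19=76, R→A 2·21=42, S→A 14·22=308, T→A 4·22=88, U→A 5·14=70, V→A 3·5=15, W→B 3·25=75. Service 881; fixed 402; total 1283.
{A, B, C}: P→A 9·23=207, Q→B 4·19=76, R→A 2·21=42, S→C 2·22=44, T→A 4·22=88, U→A 5·14=70, V→A 3·5=15, W→B 3·25=75. Service 617; fixed 692; total 1309.
{A, D}: P→A 9·23=207, Q→D 4·19=76, R→A 2·21=42, S→D 13·22=286, T→A 4·22=88, U→D 2·14=28, V→A 3·5=15, W→A 9·25=225. Service 967; fixed 406; total 1373.
{A, B, C, D}: service 575 + fixed 920 = 1495
No other subset beats 1283.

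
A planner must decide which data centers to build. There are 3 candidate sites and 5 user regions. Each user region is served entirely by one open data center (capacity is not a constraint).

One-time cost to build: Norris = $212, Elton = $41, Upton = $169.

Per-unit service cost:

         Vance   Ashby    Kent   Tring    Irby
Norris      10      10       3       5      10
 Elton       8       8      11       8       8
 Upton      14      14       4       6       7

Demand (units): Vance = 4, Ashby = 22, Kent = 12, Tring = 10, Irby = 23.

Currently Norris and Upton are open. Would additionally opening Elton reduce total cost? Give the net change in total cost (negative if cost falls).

Yes — net change −11 (cost falls by 11).

Current service cost with {Norris, Upton}: 507.
Adding Elton: each user region re-picks its cheapest; new service cost 455, saving 52.
Extra fixed cost: 41. Net change = 41 − 52 = -11.
(Totals: 888 → 877.)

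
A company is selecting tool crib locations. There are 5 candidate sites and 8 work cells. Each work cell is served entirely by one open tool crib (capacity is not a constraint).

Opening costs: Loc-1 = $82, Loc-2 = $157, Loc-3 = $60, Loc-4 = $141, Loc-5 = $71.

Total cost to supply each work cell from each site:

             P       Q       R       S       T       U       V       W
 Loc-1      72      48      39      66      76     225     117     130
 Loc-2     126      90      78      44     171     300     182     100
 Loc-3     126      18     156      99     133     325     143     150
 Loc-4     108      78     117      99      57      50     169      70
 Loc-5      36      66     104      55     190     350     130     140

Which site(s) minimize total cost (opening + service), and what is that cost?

For any fixed open set, each work cell goes to its cheapest open site; total = fixed + service.
{Loc-1, Loc-4}: P→Loc-1 72, Q→Loc-1 48, R→Loc-1 39, S→Loc-1 66, T→Loc-4 57, U→Loc-4 50, V→Loc-1 117, W→Loc-4 70. Service 519; fixed 223; total 742.
{Loc-1, Loc-4, Loc-5}: P→Loc-5 36, Q→Loc-1 48, R→Loc-1 39, S→Loc-5 55, T→Loc-4 57, U→Loc-4 50, V→Loc-1 117, W→Loc-4 70. Service 472; fixed 294; total 766.
{Loc-1, Loc-3, Loc-4}: service 489 + fixed 283 = 772
{Loc-1, Loc-2, Loc-3, Loc-4, Loc-5}: service 431 + fixed 511 = 942
No other subset beats 742.

Open Loc-1 and Loc-4; minimum total cost 742.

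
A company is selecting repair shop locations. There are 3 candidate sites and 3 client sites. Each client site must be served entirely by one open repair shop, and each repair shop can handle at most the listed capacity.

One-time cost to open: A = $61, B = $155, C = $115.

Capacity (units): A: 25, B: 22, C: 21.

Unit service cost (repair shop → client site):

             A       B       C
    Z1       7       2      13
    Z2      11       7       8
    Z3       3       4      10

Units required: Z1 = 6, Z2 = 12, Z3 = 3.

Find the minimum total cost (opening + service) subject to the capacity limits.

Open {A}: Z1→A 7·6=42, Z2→A 11·12=132, Z3→A 3·3=9.
Loads: A carries 21/25. Service 183; fixed 61; total 244.
Next best feasible plan costs 263.

Minimum total cost: 244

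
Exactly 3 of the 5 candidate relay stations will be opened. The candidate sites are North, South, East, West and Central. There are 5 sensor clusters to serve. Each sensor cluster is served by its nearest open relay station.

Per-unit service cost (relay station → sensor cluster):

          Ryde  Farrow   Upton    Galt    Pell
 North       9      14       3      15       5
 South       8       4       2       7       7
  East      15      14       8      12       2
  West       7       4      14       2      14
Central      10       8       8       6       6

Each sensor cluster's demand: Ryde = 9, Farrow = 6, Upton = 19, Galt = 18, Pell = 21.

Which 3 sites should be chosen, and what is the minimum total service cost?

Choose South, East and West; total service cost 203.

With exactly 3 open, each sensor cluster uses its cheapest among the chosen.
{South, East, West}: Ryde→West 7·9=63, Farrow→South 4·6=24, Upton→South 2·19=38, Galt→West 2·18=36, Pell→East 2·21=42. Service cost 203.
{North, East, West}: service cost 222
{North, South, West}: service cost 266
Among all 10 size-3 choices, {South, East, West} is lowest.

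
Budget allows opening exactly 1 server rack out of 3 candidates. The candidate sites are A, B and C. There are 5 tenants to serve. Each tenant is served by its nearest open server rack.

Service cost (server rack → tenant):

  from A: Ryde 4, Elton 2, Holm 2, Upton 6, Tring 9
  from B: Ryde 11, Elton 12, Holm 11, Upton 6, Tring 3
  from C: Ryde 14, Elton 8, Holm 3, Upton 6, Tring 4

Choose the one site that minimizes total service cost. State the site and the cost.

Choose A only; total service cost 23.

With exactly 1 open, each tenant uses its cheapest among the chosen.
{A}: Ryde→A 4, Elton→A 2, Holm→A 2, Upton→A 6, Tring→A 9. Service cost 23.
{C}: service cost 35
{B}: service cost 43
Among all 3 size-1 choices, {A} is lowest.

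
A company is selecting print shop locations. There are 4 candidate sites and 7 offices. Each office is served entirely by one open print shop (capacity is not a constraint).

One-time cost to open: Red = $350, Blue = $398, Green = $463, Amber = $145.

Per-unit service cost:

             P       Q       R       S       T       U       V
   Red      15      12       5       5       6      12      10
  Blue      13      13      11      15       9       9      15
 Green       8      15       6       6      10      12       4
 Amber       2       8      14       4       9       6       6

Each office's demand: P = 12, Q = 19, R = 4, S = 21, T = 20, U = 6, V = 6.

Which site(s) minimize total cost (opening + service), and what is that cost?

Open Amber only; minimum total cost 713.

For any fixed open set, each office goes to its cheapest open site; total = fixed + service.
{Amber}: P→Amber 2·12=24, Q→Amber 8·19=152, R→Amber 14·4=56, S→Amber 4·21=84, T→Amber 9·20=180, U→Amber 6·6=36, V→Amber 6·6=36. Service 568; fixed 145; total 713.
{Red, Amber}: service 472 + fixed 495 = 967
{Blue, Amber}: service 556 + fixed 543 = 1099
{Red, Blue, Green, Amber}: service 460 + fixed 1356 = 1816
(All 15 nonempty subsets were checked; Amber only is lowest.)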